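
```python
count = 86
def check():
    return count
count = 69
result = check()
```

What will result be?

Step 1: count is first set to 86, then reassigned to 69.
Step 2: check() is called after the reassignment, so it looks up the current global count = 69.
Step 3: result = 69

The answer is 69.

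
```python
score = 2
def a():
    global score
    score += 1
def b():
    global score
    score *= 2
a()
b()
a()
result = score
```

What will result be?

Step 1: score = 2.
Step 2: a(): score = 2 + 1 = 3.
Step 3: b(): score = 3 * 2 = 6.
Step 4: a(): score = 6 + 1 = 7

The answer is 7.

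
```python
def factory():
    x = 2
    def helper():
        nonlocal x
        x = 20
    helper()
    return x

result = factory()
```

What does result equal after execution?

Step 1: factory() sets x = 2.
Step 2: helper() uses nonlocal to reassign x = 20.
Step 3: result = 20

The answer is 20.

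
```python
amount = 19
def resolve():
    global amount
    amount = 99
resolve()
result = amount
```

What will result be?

Step 1: amount = 19 globally.
Step 2: resolve() declares global amount and sets it to 99.
Step 3: After resolve(), global amount = 99. result = 99

The answer is 99.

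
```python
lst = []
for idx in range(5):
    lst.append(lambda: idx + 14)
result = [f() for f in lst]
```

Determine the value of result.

Step 1: All lambdas capture idx by reference. After the loop, idx = 4.
Step 2: Each call returns 4 + 14 = 18.
Step 3: result = [18, 18, 18, 18, 18]

The answer is [18, 18, 18, 18, 18].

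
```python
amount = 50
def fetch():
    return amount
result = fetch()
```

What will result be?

Step 1: amount = 50 is defined in the global scope.
Step 2: fetch() looks up amount. No local amount exists, so Python checks the global scope via LEGB rule and finds amount = 50.
Step 3: result = 50

The answer is 50.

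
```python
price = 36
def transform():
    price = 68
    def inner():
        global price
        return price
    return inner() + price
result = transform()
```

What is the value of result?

Step 1: Global price = 36. transform() shadows with local price = 68.
Step 2: inner() uses global keyword, so inner() returns global price = 36.
Step 3: transform() returns 36 + 68 = 104

The answer is 104.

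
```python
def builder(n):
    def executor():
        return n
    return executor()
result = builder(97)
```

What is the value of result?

Step 1: builder(97) binds parameter n = 97.
Step 2: executor() looks up n in enclosing scope and finds the parameter n = 97.
Step 3: result = 97

The answer is 97.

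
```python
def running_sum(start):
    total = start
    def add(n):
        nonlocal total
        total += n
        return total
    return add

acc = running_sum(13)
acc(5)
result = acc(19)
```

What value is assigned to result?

Step 1: running_sum(13) creates closure with total = 13.
Step 2: First acc(5): total = 13 + 5 = 18.
Step 3: Second acc(19): total = 18 + 19 = 37. result = 37

The answer is 37.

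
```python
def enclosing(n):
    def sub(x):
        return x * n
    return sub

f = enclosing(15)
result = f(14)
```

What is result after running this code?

Step 1: enclosing(15) creates a closure capturing n = 15.
Step 2: f(14) computes 14 * 15 = 210.
Step 3: result = 210

The answer is 210.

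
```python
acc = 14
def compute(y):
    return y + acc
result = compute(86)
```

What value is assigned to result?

Step 1: acc = 14 is defined globally.
Step 2: compute(86) uses parameter y = 86 and looks up acc from global scope = 14.
Step 3: result = 86 + 14 = 100

The answer is 100.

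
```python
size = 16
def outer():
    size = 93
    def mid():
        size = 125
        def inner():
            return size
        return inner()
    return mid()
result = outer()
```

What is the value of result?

Step 1: Three levels of shadowing: global 16, outer 93, mid 125.
Step 2: inner() finds size = 125 in enclosing mid() scope.
Step 3: result = 125

The answer is 125.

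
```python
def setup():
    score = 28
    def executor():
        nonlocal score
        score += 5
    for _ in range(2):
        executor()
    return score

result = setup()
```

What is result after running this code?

Step 1: score = 28.
Step 2: executor() is called 2 times in a loop, each adding 5 via nonlocal.
Step 3: score = 28 + 5 * 2 = 38

The answer is 38.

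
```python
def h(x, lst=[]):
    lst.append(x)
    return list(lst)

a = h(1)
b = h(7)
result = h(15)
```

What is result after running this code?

Step 1: Default list is shared. list() creates copies for return values.
Step 2: Internal list grows: [1] -> [1, 7] -> [1, 7, 15].
Step 3: result = [1, 7, 15]

The answer is [1, 7, 15].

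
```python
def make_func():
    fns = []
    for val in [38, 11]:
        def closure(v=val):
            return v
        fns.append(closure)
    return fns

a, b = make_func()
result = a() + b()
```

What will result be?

Step 1: Default argument v=val captures val at each iteration.
Step 2: a() returns 38 (captured at first iteration), b() returns 11 (captured at second).
Step 3: result = 38 + 11 = 49

The answer is 49.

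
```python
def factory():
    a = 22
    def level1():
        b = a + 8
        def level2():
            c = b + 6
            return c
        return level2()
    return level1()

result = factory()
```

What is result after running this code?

Step 1: a = 22. b = a + 8 = 30.
Step 2: c = b + 6 = 30 + 6 = 36.
Step 3: result = 36

The answer is 36.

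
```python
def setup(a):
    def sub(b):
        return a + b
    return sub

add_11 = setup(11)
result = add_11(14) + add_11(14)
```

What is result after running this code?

Step 1: add_11 captures a = 11.
Step 2: add_11(14) = 11 + 14 = 25, called twice.
Step 3: result = 25 + 25 = 50

The answer is 50.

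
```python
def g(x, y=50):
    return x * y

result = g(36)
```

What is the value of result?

Step 1: g(36) uses default y = 50.
Step 2: Returns 36 * 50 = 1800.
Step 3: result = 1800

The answer is 1800.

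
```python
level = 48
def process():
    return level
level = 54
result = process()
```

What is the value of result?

Step 1: level is first set to 48, then reassigned to 54.
Step 2: process() is called after the reassignment, so it looks up the current global level = 54.
Step 3: result = 54

The answer is 54.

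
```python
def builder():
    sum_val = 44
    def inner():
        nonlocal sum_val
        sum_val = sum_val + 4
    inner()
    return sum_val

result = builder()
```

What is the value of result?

Step 1: builder() sets sum_val = 44.
Step 2: inner() uses nonlocal to modify sum_val in builder's scope: sum_val = 44 + 4 = 48.
Step 3: builder() returns the modified sum_val = 48

The answer is 48.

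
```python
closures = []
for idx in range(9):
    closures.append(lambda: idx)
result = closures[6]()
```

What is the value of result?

Step 1: The loop creates 9 lambdas, all referencing the same variable idx.
Step 2: After the loop, idx = 8 (final value).
Step 3: closures[6]() looks up idx at call time and finds 8. This is the late binding gotcha. result = 8

The answer is 8.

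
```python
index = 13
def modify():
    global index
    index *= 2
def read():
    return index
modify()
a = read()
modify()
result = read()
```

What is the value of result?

Step 1: index = 13.
Step 2: First modify(): index = 13 * 2 = 26.
Step 3: Second modify(): index = 26 * 2 = 52.
Step 4: read() returns 52

The answer is 52.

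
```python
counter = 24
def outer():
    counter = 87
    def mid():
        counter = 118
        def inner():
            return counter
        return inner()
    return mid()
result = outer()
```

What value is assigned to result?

Step 1: Three levels of shadowing: global 24, outer 87, mid 118.
Step 2: inner() finds counter = 118 in enclosing mid() scope.
Step 3: result = 118

The answer is 118.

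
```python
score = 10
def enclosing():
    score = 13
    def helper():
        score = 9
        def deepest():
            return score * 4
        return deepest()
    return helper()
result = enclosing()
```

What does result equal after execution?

Step 1: deepest() looks up score through LEGB: not local, finds score = 9 in enclosing helper().
Step 2: Returns 9 * 4 = 36.
Step 3: result = 36

The answer is 36.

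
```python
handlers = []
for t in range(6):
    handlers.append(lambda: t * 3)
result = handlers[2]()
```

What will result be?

Step 1: All lambdas reference the same variable t (late binding).
Step 2: After the loop, t = 5. Every lambda returns t * 3.
Step 3: handlers[2]() = 5 * 3 = 15

The answer is 15.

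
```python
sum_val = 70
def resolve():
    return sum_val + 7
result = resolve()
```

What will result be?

Step 1: sum_val = 70 is defined globally.
Step 2: resolve() looks up sum_val from global scope = 70, then computes 70 + 7 = 77.
Step 3: result = 77

The answer is 77.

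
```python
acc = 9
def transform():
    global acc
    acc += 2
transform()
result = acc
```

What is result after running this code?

Step 1: acc = 9 globally.
Step 2: transform() modifies global acc: acc += 2 = 11.
Step 3: result = 11

The answer is 11.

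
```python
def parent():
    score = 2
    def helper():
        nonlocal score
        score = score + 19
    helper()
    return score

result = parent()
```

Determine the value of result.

Step 1: parent() sets score = 2.
Step 2: helper() uses nonlocal to modify score in parent's scope: score = 2 + 19 = 21.
Step 3: parent() returns the modified score = 21

The answer is 21.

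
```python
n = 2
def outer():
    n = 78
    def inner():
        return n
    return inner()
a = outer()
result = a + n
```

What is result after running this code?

Step 1: outer() has local n = 78. inner() reads from enclosing.
Step 2: outer() returns 78. Global n = 2 unchanged.
Step 3: result = 78 + 2 = 80

The answer is 80.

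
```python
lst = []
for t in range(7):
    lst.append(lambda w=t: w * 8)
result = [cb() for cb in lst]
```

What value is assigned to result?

Step 1: Default arg w=t captures t at each iteration.
Step 2: lst[k] has w defaulting to k, returns k * 8.
Step 3: result = [0, 8, 16, 24, 32, 40, 48]

The answer is [0, 8, 16, 24, 32, 40, 48].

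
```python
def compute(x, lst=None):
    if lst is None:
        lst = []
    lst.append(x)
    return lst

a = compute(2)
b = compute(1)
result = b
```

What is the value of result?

Step 1: None default with guard creates a NEW list each call.
Step 2: a = [2] (fresh list). b = [1] (another fresh list).
Step 3: result = [1] (this is the fix for mutable default)

The answer is [1].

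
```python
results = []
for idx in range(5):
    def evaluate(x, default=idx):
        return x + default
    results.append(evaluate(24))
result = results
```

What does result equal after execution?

Step 1: Default argument default=idx is evaluated at function definition time.
Step 2: Each iteration creates evaluate with default = current idx value.
Step 3: evaluate(24) returns 24 + default. results = [24, 25, 26, 27, 28]

The answer is [24, 25, 26, 27, 28].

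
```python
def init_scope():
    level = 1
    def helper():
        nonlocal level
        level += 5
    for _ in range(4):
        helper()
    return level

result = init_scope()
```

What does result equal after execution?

Step 1: level = 1.
Step 2: helper() is called 4 times in a loop, each adding 5 via nonlocal.
Step 3: level = 1 + 5 * 4 = 21

The answer is 21.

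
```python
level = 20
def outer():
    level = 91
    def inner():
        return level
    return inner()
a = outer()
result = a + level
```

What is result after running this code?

Step 1: outer() has local level = 91. inner() reads from enclosing.
Step 2: outer() returns 91. Global level = 20 unchanged.
Step 3: result = 91 + 20 = 111

The answer is 111.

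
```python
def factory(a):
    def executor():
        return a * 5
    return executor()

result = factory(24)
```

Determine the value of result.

Step 1: factory(24) binds parameter a = 24.
Step 2: executor() accesses a = 24 from enclosing scope.
Step 3: result = 24 * 5 = 120

The answer is 120.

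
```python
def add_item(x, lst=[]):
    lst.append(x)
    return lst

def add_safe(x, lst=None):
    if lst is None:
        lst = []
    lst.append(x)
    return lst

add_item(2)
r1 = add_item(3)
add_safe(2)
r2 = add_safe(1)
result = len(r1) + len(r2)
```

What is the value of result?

Step 1: add_item shares mutable default: after 2 calls, lst = [2, 3], len = 2.
Step 2: add_safe creates fresh list each time: r2 = [1], len = 1.
Step 3: result = 2 + 1 = 3

The answer is 3.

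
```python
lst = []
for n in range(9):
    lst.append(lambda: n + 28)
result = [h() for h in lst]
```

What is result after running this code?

Step 1: All lambdas capture n by reference. After the loop, n = 8.
Step 2: Each call returns 8 + 28 = 36.
Step 3: result = [36, 36, 36, 36, 36, 36, 36, 36, 36]

The answer is [36, 36, 36, 36, 36, 36, 36, 36, 36].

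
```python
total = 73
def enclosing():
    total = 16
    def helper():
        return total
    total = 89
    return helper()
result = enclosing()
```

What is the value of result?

Step 1: enclosing() sets total = 16, then later total = 89.
Step 2: helper() is called after total is reassigned to 89. Closures capture variables by reference, not by value.
Step 3: result = 89

The answer is 89.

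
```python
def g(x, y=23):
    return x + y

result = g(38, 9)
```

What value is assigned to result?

Step 1: g(38, 9) overrides default y with 9.
Step 2: Returns 38 + 9 = 47.
Step 3: result = 47

The answer is 47.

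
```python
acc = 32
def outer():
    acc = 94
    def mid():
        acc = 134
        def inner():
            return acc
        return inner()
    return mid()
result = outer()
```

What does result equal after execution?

Step 1: Three levels of shadowing: global 32, outer 94, mid 134.
Step 2: inner() finds acc = 134 in enclosing mid() scope.
Step 3: result = 134

The answer is 134.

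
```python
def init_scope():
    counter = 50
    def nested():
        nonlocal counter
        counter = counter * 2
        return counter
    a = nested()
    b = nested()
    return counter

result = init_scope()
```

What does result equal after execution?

Step 1: counter starts at 50.
Step 2: First nested(): counter = 50 * 2 = 100.
Step 3: Second nested(): counter = 100 * 2 = 200.
Step 4: result = 200

The answer is 200.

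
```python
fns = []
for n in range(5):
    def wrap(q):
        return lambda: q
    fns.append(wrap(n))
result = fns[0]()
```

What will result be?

Step 1: wrap(n) creates a new scope capturing q = n at call time.
Step 2: fns[0] = wrap(0), so its lambda captures q = 0.
Step 3: result = 0 (closure factory fixes late binding)

The answer is 0.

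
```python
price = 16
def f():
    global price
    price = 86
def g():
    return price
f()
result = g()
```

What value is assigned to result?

Step 1: price = 16.
Step 2: f() sets global price = 86.
Step 3: g() reads global price = 86. result = 86

The answer is 86.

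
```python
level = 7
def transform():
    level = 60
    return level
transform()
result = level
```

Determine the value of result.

Step 1: level = 7 globally.
Step 2: transform() creates a LOCAL level = 60 (no global keyword!).
Step 3: The global level is unchanged. result = 7

The answer is 7.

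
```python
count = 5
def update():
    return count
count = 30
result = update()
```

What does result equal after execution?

Step 1: count is first set to 5, then reassigned to 30.
Step 2: update() is called after the reassignment, so it looks up the current global count = 30.
Step 3: result = 30

The answer is 30.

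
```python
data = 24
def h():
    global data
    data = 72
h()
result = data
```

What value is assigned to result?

Step 1: data = 24 globally.
Step 2: h() declares global data and sets it to 72.
Step 3: After h(), global data = 72. result = 72

The answer is 72.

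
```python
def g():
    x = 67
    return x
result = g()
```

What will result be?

Step 1: g() defines x = 67 in its local scope.
Step 2: return x finds the local variable x = 67.
Step 3: result = 67

The answer is 67.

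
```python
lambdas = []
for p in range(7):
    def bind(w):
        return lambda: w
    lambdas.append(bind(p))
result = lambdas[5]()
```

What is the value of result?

Step 1: bind(p) creates a new scope capturing w = p at call time.
Step 2: lambdas[5] = bind(5), so its lambda captures w = 5.
Step 3: result = 5 (closure factory fixes late binding)

The answer is 5.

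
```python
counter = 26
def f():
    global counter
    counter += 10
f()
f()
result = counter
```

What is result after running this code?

Step 1: counter = 26.
Step 2: First f(): counter = 26 + 10 = 36.
Step 3: Second f(): counter = 36 + 10 = 46. result = 46

The answer is 46.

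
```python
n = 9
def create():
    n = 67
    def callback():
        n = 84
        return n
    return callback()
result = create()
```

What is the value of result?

Step 1: Three scopes define n: global (9), create (67), callback (84).
Step 2: callback() has its own local n = 84, which shadows both enclosing and global.
Step 3: result = 84 (local wins in LEGB)

The answer is 84.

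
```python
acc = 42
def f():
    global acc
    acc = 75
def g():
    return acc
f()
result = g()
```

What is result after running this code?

Step 1: acc = 42.
Step 2: f() sets global acc = 75.
Step 3: g() reads global acc = 75. result = 75

The answer is 75.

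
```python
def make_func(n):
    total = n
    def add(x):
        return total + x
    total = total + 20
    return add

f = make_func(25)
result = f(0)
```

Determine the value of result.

Step 1: make_func(25) sets total = 25, then total = 25 + 20 = 45.
Step 2: Closures capture by reference, so add sees total = 45.
Step 3: f(0) returns 45 + 0 = 45

The answer is 45.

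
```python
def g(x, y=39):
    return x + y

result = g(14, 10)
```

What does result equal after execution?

Step 1: g(14, 10) overrides default y with 10.
Step 2: Returns 14 + 10 = 24.
Step 3: result = 24

The answer is 24.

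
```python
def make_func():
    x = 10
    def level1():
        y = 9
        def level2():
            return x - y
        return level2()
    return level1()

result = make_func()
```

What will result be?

Step 1: x = 10 in make_func. y = 9 in level1.
Step 2: level2() reads x = 10 and y = 9 from enclosing scopes.
Step 3: result = 10 - 9 = 1

The answer is 1.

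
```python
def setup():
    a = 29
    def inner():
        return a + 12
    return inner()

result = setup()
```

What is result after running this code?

Step 1: setup() defines a = 29.
Step 2: inner() reads a = 29 from enclosing scope, returns 29 + 12 = 41.
Step 3: result = 41

The answer is 41.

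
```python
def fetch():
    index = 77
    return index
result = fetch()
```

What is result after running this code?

Step 1: fetch() defines index = 77 in its local scope.
Step 2: return index finds the local variable index = 77.
Step 3: result = 77

The answer is 77.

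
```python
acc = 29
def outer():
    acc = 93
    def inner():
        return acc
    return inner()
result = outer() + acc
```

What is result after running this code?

Step 1: Global acc = 29. outer() shadows with acc = 93.
Step 2: inner() returns enclosing acc = 93. outer() = 93.
Step 3: result = 93 + global acc (29) = 122

The answer is 122.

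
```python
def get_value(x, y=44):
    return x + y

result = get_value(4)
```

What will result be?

Step 1: get_value(4) uses default y = 44.
Step 2: Returns 4 + 44 = 48.
Step 3: result = 48

The answer is 48.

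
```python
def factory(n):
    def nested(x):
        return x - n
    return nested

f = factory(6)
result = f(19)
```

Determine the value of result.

Step 1: factory(6) creates a closure capturing n = 6.
Step 2: f(19) computes 19 - 6 = 13.
Step 3: result = 13

The answer is 13.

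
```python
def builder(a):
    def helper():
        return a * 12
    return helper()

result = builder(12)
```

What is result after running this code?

Step 1: builder(12) binds parameter a = 12.
Step 2: helper() accesses a = 12 from enclosing scope.
Step 3: result = 12 * 12 = 144

The answer is 144.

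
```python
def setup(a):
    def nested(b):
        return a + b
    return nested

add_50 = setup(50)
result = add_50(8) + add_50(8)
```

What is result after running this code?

Step 1: add_50 captures a = 50.
Step 2: add_50(8) = 50 + 8 = 58, called twice.
Step 3: result = 58 + 58 = 116

The answer is 116.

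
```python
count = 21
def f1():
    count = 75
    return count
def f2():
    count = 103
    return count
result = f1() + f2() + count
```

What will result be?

Step 1: Each function shadows global count with its own local.
Step 2: f1() returns 75, f2() returns 103.
Step 3: Global count = 21 is unchanged. result = 75 + 103 + 21 = 199

The answer is 199.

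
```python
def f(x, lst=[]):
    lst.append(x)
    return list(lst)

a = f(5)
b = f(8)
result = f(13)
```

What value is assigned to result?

Step 1: Default list is shared. list() creates copies for return values.
Step 2: Internal list grows: [5] -> [5, 8] -> [5, 8, 13].
Step 3: result = [5, 8, 13]

The answer is [5, 8, 13].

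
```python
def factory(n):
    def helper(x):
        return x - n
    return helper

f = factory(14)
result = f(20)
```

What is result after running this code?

Step 1: factory(14) creates a closure capturing n = 14.
Step 2: f(20) computes 20 - 14 = 6.
Step 3: result = 6

The answer is 6.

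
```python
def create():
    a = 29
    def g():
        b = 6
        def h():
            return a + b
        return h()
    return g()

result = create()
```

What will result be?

Step 1: create() defines a = 29. g() defines b = 6.
Step 2: h() accesses both from enclosing scopes: a = 29, b = 6.
Step 3: result = 29 + 6 = 35

The answer is 35.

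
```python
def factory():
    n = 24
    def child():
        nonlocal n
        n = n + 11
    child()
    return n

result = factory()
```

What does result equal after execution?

Step 1: factory() sets n = 24.
Step 2: child() uses nonlocal to modify n in factory's scope: n = 24 + 11 = 35.
Step 3: factory() returns the modified n = 35

The answer is 35.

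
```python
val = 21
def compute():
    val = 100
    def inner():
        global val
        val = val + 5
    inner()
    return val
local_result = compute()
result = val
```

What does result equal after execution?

Step 1: Global val = 21. compute() creates local val = 100.
Step 2: inner() declares global val and adds 5: global val = 21 + 5 = 26.
Step 3: compute() returns its local val = 100 (unaffected by inner).
Step 4: result = global val = 26

The answer is 26.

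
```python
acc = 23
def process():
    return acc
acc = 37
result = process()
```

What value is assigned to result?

Step 1: acc is first set to 23, then reassigned to 37.
Step 2: process() is called after the reassignment, so it looks up the current global acc = 37.
Step 3: result = 37

The answer is 37.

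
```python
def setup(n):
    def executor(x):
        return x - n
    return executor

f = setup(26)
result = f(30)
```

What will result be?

Step 1: setup(26) creates a closure capturing n = 26.
Step 2: f(30) computes 30 - 26 = 4.
Step 3: result = 4

The answer is 4.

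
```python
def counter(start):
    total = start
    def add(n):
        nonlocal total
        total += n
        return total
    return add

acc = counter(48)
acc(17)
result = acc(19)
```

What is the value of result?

Step 1: counter(48) creates closure with total = 48.
Step 2: First acc(17): total = 48 + 17 = 65.
Step 3: Second acc(19): total = 65 + 19 = 84. result = 84

The answer is 84.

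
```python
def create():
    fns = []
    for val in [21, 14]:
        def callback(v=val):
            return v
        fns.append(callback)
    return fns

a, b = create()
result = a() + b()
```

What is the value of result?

Step 1: Default argument v=val captures val at each iteration.
Step 2: a() returns 21 (captured at first iteration), b() returns 14 (captured at second).
Step 3: result = 21 + 14 = 35

The answer is 35.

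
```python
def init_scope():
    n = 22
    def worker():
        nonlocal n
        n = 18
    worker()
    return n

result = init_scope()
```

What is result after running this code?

Step 1: init_scope() sets n = 22.
Step 2: worker() uses nonlocal to reassign n = 18.
Step 3: result = 18

The answer is 18.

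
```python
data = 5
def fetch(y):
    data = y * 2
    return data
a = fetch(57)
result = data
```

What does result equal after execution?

Step 1: Global data = 5.
Step 2: fetch(57) creates local data = 57 * 2 = 114.
Step 3: Global data unchanged because no global keyword. result = 5

The answer is 5.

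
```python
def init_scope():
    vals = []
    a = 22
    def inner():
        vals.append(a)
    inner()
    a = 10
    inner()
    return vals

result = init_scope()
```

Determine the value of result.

Step 1: a = 22. inner() appends current a to vals.
Step 2: First inner(): appends 22. Then a = 10.
Step 3: Second inner(): appends 10 (closure sees updated a). result = [22, 10]

The answer is [22, 10].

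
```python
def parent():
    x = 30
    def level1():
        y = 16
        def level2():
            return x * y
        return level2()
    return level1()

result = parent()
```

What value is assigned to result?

Step 1: x = 30 in parent. y = 16 in level1.
Step 2: level2() reads x = 30 and y = 16 from enclosing scopes.
Step 3: result = 30 * 16 = 480

The answer is 480.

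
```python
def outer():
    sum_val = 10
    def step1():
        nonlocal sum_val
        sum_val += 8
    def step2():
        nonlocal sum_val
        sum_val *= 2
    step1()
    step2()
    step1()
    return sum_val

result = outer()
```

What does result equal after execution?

Step 1: sum_val = 10.
Step 2: step1(): sum_val = 10 + 8 = 18.
Step 3: step2(): sum_val = 18 * 2 = 36.
Step 4: step1(): sum_val = 36 + 8 = 44. result = 44

The answer is 44.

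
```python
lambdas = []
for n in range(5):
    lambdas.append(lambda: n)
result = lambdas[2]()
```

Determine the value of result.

Step 1: The loop creates 5 lambdas, all referencing the same variable n.
Step 2: After the loop, n = 4 (final value).
Step 3: lambdas[2]() looks up n at call time and finds 4. This is the late binding gotcha. result = 4

The answer is 4.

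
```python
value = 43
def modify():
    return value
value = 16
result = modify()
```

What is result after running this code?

Step 1: value is first set to 43, then reassigned to 16.
Step 2: modify() is called after the reassignment, so it looks up the current global value = 16.
Step 3: result = 16

The answer is 16.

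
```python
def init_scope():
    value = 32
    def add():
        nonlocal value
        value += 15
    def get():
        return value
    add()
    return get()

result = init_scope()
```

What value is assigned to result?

Step 1: value = 32. add() modifies it via nonlocal, get() reads it.
Step 2: add() makes value = 32 + 15 = 47.
Step 3: get() returns 47. result = 47

The answer is 47.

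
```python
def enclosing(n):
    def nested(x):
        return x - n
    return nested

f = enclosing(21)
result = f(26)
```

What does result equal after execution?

Step 1: enclosing(21) creates a closure capturing n = 21.
Step 2: f(26) computes 26 - 21 = 5.
Step 3: result = 5

The answer is 5.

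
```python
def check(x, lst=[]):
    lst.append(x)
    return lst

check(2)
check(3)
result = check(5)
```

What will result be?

Step 1: Mutable default argument gotcha! The list [] is created once.
Step 2: Each call appends to the SAME list: [2], [2, 3], [2, 3, 5].
Step 3: result = [2, 3, 5]

The answer is [2, 3, 5].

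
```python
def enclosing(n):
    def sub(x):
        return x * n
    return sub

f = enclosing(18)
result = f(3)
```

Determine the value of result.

Step 1: enclosing(18) creates a closure capturing n = 18.
Step 2: f(3) computes 3 * 18 = 54.
Step 3: result = 54

The answer is 54.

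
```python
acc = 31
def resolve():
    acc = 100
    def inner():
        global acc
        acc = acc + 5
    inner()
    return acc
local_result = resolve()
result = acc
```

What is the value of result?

Step 1: Global acc = 31. resolve() creates local acc = 100.
Step 2: inner() declares global acc and adds 5: global acc = 31 + 5 = 36.
Step 3: resolve() returns its local acc = 100 (unaffected by inner).
Step 4: result = global acc = 36

The answer is 36.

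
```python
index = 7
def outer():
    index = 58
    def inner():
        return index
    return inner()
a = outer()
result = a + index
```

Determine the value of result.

Step 1: outer() has local index = 58. inner() reads from enclosing.
Step 2: outer() returns 58. Global index = 7 unchanged.
Step 3: result = 58 + 7 = 65

The answer is 65.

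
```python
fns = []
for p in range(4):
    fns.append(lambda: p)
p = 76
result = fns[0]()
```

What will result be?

Step 1: Lambdas capture the variable p by reference, not by value.
Step 2: After the loop, p is reassigned to 76.
Step 3: fns[0]() looks up the current p = 76. result = 76

The answer is 76.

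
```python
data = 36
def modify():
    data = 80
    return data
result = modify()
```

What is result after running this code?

Step 1: Global data = 36.
Step 2: modify() creates local data = 80, shadowing the global.
Step 3: Returns local data = 80. result = 80

The answer is 80.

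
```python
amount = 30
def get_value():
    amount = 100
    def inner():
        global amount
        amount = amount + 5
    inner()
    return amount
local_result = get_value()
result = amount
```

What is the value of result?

Step 1: Global amount = 30. get_value() creates local amount = 100.
Step 2: inner() declares global amount and adds 5: global amount = 30 + 5 = 35.
Step 3: get_value() returns its local amount = 100 (unaffected by inner).
Step 4: result = global amount = 35

The answer is 35.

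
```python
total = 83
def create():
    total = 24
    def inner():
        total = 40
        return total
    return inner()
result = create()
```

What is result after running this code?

Step 1: Three scopes define total: global (83), create (24), inner (40).
Step 2: inner() has its own local total = 40, which shadows both enclosing and global.
Step 3: result = 40 (local wins in LEGB)

The answer is 40.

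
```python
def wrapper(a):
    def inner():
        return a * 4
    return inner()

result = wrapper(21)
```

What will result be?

Step 1: wrapper(21) binds parameter a = 21.
Step 2: inner() accesses a = 21 from enclosing scope.
Step 3: result = 21 * 4 = 84

The answer is 84.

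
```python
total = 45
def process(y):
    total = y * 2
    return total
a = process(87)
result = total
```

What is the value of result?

Step 1: Global total = 45.
Step 2: process(87) creates local total = 87 * 2 = 174.
Step 3: Global total unchanged because no global keyword. result = 45

The answer is 45.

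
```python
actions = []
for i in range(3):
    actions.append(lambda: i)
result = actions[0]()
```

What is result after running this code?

Step 1: The loop creates 3 lambdas, all referencing the same variable i.
Step 2: After the loop, i = 2 (final value).
Step 3: actions[0]() looks up i at call time and finds 2. This is the late binding gotcha. result = 2

The answer is 2.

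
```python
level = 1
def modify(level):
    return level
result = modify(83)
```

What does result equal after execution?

Step 1: Global level = 1.
Step 2: modify(83) takes parameter level = 83, which shadows the global.
Step 3: result = 83

The answer is 83.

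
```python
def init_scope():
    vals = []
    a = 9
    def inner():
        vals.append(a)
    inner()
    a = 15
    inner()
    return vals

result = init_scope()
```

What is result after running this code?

Step 1: a = 9. inner() appends current a to vals.
Step 2: First inner(): appends 9. Then a = 15.
Step 3: Second inner(): appends 15 (closure sees updated a). result = [9, 15]

The answer is [9, 15].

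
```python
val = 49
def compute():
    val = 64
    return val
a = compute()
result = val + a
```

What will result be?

Step 1: Global val = 49. compute() returns local val = 64.
Step 2: a = 64. Global val still = 49.
Step 3: result = 49 + 64 = 113

The answer is 113.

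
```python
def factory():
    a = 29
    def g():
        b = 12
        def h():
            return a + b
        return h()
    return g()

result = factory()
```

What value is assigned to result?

Step 1: factory() defines a = 29. g() defines b = 12.
Step 2: h() accesses both from enclosing scopes: a = 29, b = 12.
Step 3: result = 29 + 12 = 41

The answer is 41.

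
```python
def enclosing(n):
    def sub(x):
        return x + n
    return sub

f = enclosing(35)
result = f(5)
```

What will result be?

Step 1: enclosing(35) creates a closure that captures n = 35.
Step 2: f(5) calls the closure with x = 5, returning 5 + 35 = 40.
Step 3: result = 40

The answer is 40.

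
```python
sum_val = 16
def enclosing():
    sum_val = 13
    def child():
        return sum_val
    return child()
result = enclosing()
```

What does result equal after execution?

Step 1: sum_val = 16 globally, but enclosing() defines sum_val = 13 locally.
Step 2: child() looks up sum_val. Not in local scope, so checks enclosing scope (enclosing) and finds sum_val = 13.
Step 3: result = 13

The answer is 13.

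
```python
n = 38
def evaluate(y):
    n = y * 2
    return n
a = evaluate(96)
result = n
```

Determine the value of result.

Step 1: Global n = 38.
Step 2: evaluate(96) creates local n = 96 * 2 = 192.
Step 3: Global n unchanged because no global keyword. result = 38

The answer is 38.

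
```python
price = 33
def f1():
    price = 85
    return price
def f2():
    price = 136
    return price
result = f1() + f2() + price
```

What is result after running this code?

Step 1: Each function shadows global price with its own local.
Step 2: f1() returns 85, f2() returns 136.
Step 3: Global price = 33 is unchanged. result = 85 + 136 + 33 = 254

The answer is 254.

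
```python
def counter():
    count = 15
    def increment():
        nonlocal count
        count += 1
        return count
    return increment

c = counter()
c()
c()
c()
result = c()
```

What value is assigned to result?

Step 1: counter() creates closure with count = 15.
Step 2: Each c() call increments count via nonlocal. After 4 calls: 15 + 4 = 19.
Step 3: result = 19

The answer is 19.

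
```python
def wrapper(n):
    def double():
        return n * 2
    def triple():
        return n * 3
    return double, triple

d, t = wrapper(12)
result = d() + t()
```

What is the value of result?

Step 1: Both closures capture the same n = 12.
Step 2: d() = 12 * 2 = 24, t() = 12 * 3 = 36.
Step 3: result = 24 + 36 = 60

The answer is 60.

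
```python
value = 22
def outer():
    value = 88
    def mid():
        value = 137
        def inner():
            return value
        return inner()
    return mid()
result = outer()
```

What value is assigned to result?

Step 1: Three levels of shadowing: global 22, outer 88, mid 137.
Step 2: inner() finds value = 137 in enclosing mid() scope.
Step 3: result = 137

The answer is 137.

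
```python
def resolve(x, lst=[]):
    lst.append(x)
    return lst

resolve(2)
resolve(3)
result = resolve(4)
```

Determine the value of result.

Step 1: Mutable default argument gotcha! The list [] is created once.
Step 2: Each call appends to the SAME list: [2], [2, 3], [2, 3, 4].
Step 3: result = [2, 3, 4]

The answer is [2, 3, 4].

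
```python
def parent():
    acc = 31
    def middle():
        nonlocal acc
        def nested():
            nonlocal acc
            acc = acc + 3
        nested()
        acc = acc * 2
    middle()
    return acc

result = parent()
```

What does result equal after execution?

Step 1: acc = 31.
Step 2: nested() adds 3: acc = 31 + 3 = 34.
Step 3: middle() doubles: acc = 34 * 2 = 68.
Step 4: result = 68

The answer is 68.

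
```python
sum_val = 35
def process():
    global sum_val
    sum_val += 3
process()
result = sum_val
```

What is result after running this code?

Step 1: sum_val = 35 globally.
Step 2: process() modifies global sum_val: sum_val += 3 = 38.
Step 3: result = 38

The answer is 38.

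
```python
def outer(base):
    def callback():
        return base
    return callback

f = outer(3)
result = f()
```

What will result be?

Step 1: outer(3) creates closure capturing base = 3.
Step 2: f() returns the captured base = 3.
Step 3: result = 3

The answer is 3.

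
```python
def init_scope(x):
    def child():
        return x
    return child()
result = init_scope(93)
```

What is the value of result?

Step 1: init_scope(93) binds parameter x = 93.
Step 2: child() looks up x in enclosing scope and finds the parameter x = 93.
Step 3: result = 93

The answer is 93.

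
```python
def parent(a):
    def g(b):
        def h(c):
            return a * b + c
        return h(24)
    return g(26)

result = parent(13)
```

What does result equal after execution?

Step 1: a = 13, b = 26, c = 24.
Step 2: h() computes a * b + c = 13 * 26 + 24 = 362.
Step 3: result = 362

The answer is 362.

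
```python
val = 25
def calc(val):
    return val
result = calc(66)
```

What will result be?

Step 1: Global val = 25.
Step 2: calc(66) takes parameter val = 66, which shadows the global.
Step 3: result = 66

The answer is 66.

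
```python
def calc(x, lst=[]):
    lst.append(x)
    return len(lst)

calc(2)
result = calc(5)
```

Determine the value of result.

Step 1: Mutable default list persists between calls.
Step 2: First call: lst = [2], len = 1. Second call: lst = [2, 5], len = 2.
Step 3: result = 2

The answer is 2.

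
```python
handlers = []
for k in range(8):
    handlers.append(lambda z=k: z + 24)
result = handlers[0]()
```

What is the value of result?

Step 1: Default argument z=k captures k's value at definition time.
Step 2: handlers[0] was defined when k = 0, so z defaults to 0.
Step 3: result = 0 + 24 = 24 (default arg fixes the late binding issue)

The answer is 24.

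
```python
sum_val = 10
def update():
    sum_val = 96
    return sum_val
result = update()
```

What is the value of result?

Step 1: Global sum_val = 10.
Step 2: update() creates local sum_val = 96, shadowing the global.
Step 3: Returns local sum_val = 96. result = 96

The answer is 96.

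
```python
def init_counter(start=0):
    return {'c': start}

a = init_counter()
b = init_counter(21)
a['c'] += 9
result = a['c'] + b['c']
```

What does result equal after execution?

Step 1: init_counter() returns a new dict each call (immutable default 0).
Step 2: a = {'c': 0}, b = {'c': 21}.
Step 3: a['c'] += 9 = 9. result = 9 + 21 = 30

The answer is 30.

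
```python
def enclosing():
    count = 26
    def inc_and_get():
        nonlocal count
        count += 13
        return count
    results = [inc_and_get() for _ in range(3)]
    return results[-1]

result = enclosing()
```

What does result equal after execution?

Step 1: count = 26.
Step 2: Three calls to inc_and_get(), each adding 13.
Step 3: Last value = 26 + 13 * 3 = 65

The answer is 65.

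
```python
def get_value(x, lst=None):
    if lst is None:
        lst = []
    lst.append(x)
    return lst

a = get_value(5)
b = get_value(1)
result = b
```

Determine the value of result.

Step 1: None default with guard creates a NEW list each call.
Step 2: a = [5] (fresh list). b = [1] (another fresh list).
Step 3: result = [1] (this is the fix for mutable default)

The answer is [1].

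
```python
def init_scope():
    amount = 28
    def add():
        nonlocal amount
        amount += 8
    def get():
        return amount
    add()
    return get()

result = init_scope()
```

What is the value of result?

Step 1: amount = 28. add() modifies it via nonlocal, get() reads it.
Step 2: add() makes amount = 28 + 8 = 36.
Step 3: get() returns 36. result = 36

The answer is 36.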